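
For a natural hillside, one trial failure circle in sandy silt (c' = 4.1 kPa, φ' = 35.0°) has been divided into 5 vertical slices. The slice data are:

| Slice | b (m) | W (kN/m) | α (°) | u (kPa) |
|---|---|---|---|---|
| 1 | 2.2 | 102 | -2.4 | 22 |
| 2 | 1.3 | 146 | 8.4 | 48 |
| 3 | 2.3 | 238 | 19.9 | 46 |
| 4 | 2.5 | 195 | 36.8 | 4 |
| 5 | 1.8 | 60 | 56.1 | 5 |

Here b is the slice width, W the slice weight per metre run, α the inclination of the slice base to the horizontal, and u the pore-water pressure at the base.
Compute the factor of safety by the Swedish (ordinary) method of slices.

Ordinary method of slices: FS = Σ[c'·Δl_i + (W_i cosα_i − u_i·Δl_i)·tanφ'] / Σ W_i sinα_i, with Δl_i = b_i / cosα_i.
Slice 1: Δl = 2.2/cos(-2.4°) = 2.202 m; N'_1 = 102·cos(-2.4°) − 22·2.202 = 53.5; c'Δl = 9.03; W sinα = -4.3
Slice 2: Δl = 1.3/cos8.4° = 1.314 m; N'_2 = 146·cos8.4° − 48·1.314 = 81.4; c'Δl = 5.39; W sinα = 21.3
Slice 3: Δl = 2.3/cos19.9° = 2.446 m; N'_3 = 238·cos19.9° − 46·2.446 = 111.3; c'Δl = 10.03; W sinα = 81.0
Slice 4: Δl = 2.5/cos36.8° = 3.122 m; N'_4 = 195·cos36.8° − 4·3.122 = 143.7; c'Δl = 12.80; W sinα = 116.8
Slice 5: Δl = 1.8/cos56.1° = 3.227 m; N'_5 = 60·cos56.1° − 5·3.227 = 17.3; c'Δl = 13.23; W sinα = 49.8
Σc'Δl = 50.5 kN/m; ΣN' = 407.1 kN/m; ΣW sinα = 264.7 kN/m
Resisting = 50.5 + 407.1·tan35.0° = 50.5 + 285.0 = 335.5 kN/m
FS = 335.5 / 264.7 = 1.268

FS = 1.27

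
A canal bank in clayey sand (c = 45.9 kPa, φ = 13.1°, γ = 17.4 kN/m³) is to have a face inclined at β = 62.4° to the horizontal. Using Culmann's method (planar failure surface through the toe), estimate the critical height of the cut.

H_c = 26.18 m

Culmann's analysis gives the critical failure plane at α_cr = (β + φ)/2 = (62.4 + 13.1)/2 = 37.8°, and the critical height
H_c = (4c/γ) · sinβ cosφ / [1 − cos(β − φ)]
    = (4·45.9/17.4) · sin62.4°·cos13.1° / [1 − cos(49.3°)]
    = 10.552 · 0.8862·0.9740 / [1 − 0.6521]
    = 10.552 · 0.8631 / 0.3479
    = 26.18 m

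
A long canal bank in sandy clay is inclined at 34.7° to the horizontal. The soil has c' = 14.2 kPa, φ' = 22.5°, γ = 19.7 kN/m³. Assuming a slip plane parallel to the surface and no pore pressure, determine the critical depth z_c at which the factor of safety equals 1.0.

Setting FS = 1.00 in FS = [c' + γz cos²β tanφ'] / [γz sinβ cosβ] and solving for z:
z = c' / [γ cosβ (FS·sinβ − cosβ·tanφ')]
  = 14.2 / [19.7·cos34.7°·(1.00·sin34.7° − cos34.7°·tan22.5°)]
  = 14.2 / [19.7·0.8221·(1.00·0.5693 − 0.8221·0.4142)]
  = 14.2 / 3.7047 = 3.833 m

z_c = 3.83 m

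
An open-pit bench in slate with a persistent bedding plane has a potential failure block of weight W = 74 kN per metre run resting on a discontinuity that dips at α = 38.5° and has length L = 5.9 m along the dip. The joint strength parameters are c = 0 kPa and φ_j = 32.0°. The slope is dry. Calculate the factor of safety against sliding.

FS = 0.79

Resolving the block weight along and normal to the plane and applying the Mohr–Coulomb strength on the joint:
N' = W cosα = 74·cos38.5° = 57.9 kN/m
Driving force T = W sinα = 74·sin38.5° = 46.1 kN/m
Resisting force R = c·L + N'·tanφ_j = 0·5.9 + 57.9·tan32.0° = 0.0 + 36.2 = 36.2 kN/m
FS = R / T = 36.2 / 46.1 = 0.786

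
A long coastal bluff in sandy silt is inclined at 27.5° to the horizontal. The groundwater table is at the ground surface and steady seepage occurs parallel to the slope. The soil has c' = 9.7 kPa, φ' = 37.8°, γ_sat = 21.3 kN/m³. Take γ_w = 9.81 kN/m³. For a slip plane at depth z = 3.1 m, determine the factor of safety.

With seepage parallel to the slope and the water table at the surface, the effective normal stress on the slip plane uses the buoyant unit weight γ' = γ_sat − γ_w while the driving shear stress uses γ_sat:
FS = [c' + γ' z cos²β tanφ'] / [γ_sat z sinβ cosβ]
γ' = 21.3 − 9.81 = 11.49 kN/m³
Numerator = 9.7 + 11.49·3.1·cos²27.5°·tan37.8° = 9.7 + 11.49·3.1·0.7868·0.7757 = 31.438 kPa
Denominator = 21.3·3.1·sin27.5°·cos27.5° = 21.3·3.1·0.4617·0.8870 = 27.044 kPa
FS = 31.438 / 27.044 = 1.162

FS = 1.16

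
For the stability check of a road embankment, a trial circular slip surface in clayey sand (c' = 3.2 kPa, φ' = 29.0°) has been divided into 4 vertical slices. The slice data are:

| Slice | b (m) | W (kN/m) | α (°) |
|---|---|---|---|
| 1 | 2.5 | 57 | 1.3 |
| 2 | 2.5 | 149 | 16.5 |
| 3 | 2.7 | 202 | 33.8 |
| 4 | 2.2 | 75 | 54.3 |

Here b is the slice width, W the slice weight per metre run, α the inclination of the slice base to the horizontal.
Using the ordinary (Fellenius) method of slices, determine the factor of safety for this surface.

Ordinary method of slices: FS = Σ[c'·Δl_i + (W_i cosα_i)·tanφ'] / Σ W_i sinα_i, with Δl_i = b_i / cosα_i.
Slice 1: Δl = 2.5/cos1.3° = 2.501 m; N'_1 = 57·cos1.3° = 57.0; c'Δl = 8.00; W sinα = 1.3
Slice 2: Δl = 2.5/cos16.5° = 2.607 m; N'_2 = 149·cos16.5° = 142.9; c'Δl = 8.34; W sinα = 42.3
Slice 3: Δl = 2.7/cos33.8° = 3.249 m; N'_3 = 202·cos33.8° = 167.9; c'Δl = 10.40; W sinα = 112.4
Slice 4: Δl = 2.2/cos54.3° = 3.770 m; N'_4 = 75·cos54.3° = 43.8; c'Δl = 12.06; W sinα = 60.9
Σc'Δl = 38.8 kN/m; ΣN' = 411.5 kN/m; ΣW sinα = 216.9 kN/m
Resisting = 38.8 + 411.5·tan29.0° = 38.8 + 228.1 = 266.9 kN/m
FS = 266.9 / 216.9 = 1.231

FS = 1.23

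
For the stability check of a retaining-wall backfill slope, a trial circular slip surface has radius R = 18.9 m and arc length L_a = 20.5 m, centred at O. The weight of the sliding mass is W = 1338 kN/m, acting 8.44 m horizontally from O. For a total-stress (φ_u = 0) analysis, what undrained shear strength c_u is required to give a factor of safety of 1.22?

FS = c_u·L_a·R / (W·d), so c_u = FS·W·d / (L_a·R).
c_u = 1.22·1338·8.44 / (20.50·18.9) = 13777.1 / 387.45 = 35.56 kPa

c_u = 35.6 kPa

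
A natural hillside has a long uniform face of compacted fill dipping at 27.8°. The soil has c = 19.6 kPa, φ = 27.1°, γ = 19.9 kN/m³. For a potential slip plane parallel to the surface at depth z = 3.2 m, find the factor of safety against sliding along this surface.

For an infinite slope with a slip plane parallel to the surface (no pore pressure): FS = [c + γz cos²β tanφ] / [γz sinβ cosβ].
γz = 19.9·3.2 = 63.68 kN/m²
Numerator = 19.6 + 63.68·cos²27.8°·tan27.1° = 19.6 + 63.68·0.7825·0.5117 = 45.099 kPa
Denominator = 63.68·sin27.8°·cos27.8° = 63.68·0.4664·0.8846 = 26.272 kPa
FS = 45.099 / 26.272 = 1.717

FS = 1.72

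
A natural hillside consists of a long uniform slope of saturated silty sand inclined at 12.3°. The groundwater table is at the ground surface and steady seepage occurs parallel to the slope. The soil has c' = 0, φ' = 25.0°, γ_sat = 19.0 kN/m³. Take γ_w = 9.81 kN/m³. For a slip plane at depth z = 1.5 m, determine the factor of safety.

With seepage parallel to the slope and the water table at the surface, the effective normal stress on the slip plane uses the buoyant unit weight γ' = γ_sat − γ_w while the driving shear stress uses γ_sat:
FS = [c' + γ' z cos²β tanφ'] / [γ_sat z sinβ cosβ]
(For c' = 0 this reduces to FS = (γ'/γ_sat)·tanφ'/tanβ.)
γ' = 19.0 − 9.81 = 9.19 kN/m³
Numerator = 0.0 + 9.19·1.5·cos²12.3°·tan25.0° = 0.0 + 9.19·1.5·0.9546·0.4663 = 6.136 kPa
Denominator = 19.0·1.5·sin12.3°·cos12.3° = 19.0·1.5·0.2130·0.9770 = 5.932 kPa
FS = 6.136 / 5.932 = 1.034

FS = 1.03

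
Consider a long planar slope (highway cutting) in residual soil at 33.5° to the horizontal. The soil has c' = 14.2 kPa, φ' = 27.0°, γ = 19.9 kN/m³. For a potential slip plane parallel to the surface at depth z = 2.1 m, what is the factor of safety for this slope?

FS = 1.51

For an infinite slope with a slip plane parallel to the surface (no pore pressure): FS = [c' + γz cos²β tanφ'] / [γz sinβ cosβ].
γz = 19.9·2.1 = 41.79 kN/m²
Numerator = 14.2 + 41.79·cos²33.5°·tan27.0° = 14.2 + 41.79·0.6954·0.5095 = 29.006 kPa
Denominator = 41.79·sin33.5°·cos33.5° = 41.79·0.5519·0.8339 = 19.234 kPa
FS = 29.006 / 19.234 = 1.508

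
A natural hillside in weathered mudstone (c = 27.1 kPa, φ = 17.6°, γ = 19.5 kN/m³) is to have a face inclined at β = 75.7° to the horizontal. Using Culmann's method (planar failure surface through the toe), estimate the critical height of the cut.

H_c = 10.89 m

Culmann's analysis gives the critical failure plane at α_cr = (β + φ)/2 = (75.7 + 17.6)/2 = 46.7°, and the critical height
H_c = (4c/γ) · sinβ cosφ / [1 − cos(β − φ)]
    = (4·27.1/19.5) · sin75.7°·cos17.6° / [1 − cos(58.1°)]
    = 5.559 · 0.9690·0.9532 / [1 − 0.5284]
    = 5.559 · 0.9237 / 0.4716
    = 10.89 m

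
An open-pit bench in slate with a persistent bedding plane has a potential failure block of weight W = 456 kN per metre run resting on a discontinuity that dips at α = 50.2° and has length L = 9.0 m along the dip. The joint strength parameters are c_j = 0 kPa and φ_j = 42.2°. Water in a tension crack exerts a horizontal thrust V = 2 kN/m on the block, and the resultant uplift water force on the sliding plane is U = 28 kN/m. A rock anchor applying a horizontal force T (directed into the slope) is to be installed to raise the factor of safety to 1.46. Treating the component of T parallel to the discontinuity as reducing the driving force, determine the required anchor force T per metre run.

Resolving forces along and normal to the sliding plane, with the horizontal anchor force T adding T·sinα to the effective normal force and T·cosα acting up the plane against the driving force:
FS = [c_jL + (W cosα − U − V sinα + T sinα) tanφ_j] / [W sinα + V cosα − T cosα]
Without the anchor: N' = 262.4 kN/m, driving T_d = 351.6 kN/m, resisting R = 0·9.0 + 262.4·tan42.2° = 237.9 kN/m, FS = 0.68.
Setting FS = 1.46 and solving for T:
1.46·(351.6 − T cos50.2°) = 237.9 + T sin50.2°·tan42.2°
T·(sin50.2°·tan42.2° + 1.46·cos50.2°) = 1.46·351.6 − 237.9
T·(0.7683·0.9067 + 1.46·0.6401) = 513.4 − 237.9 = 275.5
T·1.6312 = 275.5
T = 168.9 kN/m

T = 169 kN/m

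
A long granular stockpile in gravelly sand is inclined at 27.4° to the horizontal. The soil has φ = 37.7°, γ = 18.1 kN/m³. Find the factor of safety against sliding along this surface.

For a dry cohesionless infinite slope the factor of safety is FS = tanφ / tanβ.
FS = tan37.7° / tan27.4° = 0.7729 / 0.5184 = 1.491

FS = 1.49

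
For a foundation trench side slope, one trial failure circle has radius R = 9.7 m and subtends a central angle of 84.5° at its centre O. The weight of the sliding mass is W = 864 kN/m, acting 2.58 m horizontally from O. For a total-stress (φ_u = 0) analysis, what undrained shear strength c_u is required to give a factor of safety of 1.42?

FS = c_u·L_a·R / (W·d), so c_u = FS·W·d / (L_a·R).
Arc length L_a = R·θ = 9.7·(84.5°·π/180) = 9.7·1.4748 = 14.31 m
c_u = 1.42·864·2.58 / (14.31·9.7) = 3165.4 / 138.76 = 22.81 kPa

c_u = 22.8 kPa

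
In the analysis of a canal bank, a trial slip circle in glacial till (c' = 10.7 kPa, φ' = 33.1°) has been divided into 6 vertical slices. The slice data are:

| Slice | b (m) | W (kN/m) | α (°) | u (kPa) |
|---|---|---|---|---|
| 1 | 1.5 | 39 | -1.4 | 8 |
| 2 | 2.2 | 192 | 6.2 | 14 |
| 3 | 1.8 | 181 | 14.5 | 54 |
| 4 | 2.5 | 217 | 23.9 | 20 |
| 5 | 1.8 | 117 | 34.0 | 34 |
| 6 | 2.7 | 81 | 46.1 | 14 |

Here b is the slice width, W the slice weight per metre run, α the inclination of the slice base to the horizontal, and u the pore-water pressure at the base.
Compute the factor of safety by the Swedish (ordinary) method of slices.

FS = 1.57

Ordinary method of slices: FS = Σ[c'·Δl_i + (W_i cosα_i − u_i·Δl_i)·tanφ'] / Σ W_i sinα_i, with Δl_i = b_i / cosα_i.
Slice 1: Δl = 1.5/cos(-1.4°) = 1.500 m; N'_1 = 39·cos(-1.4°) − 8·1.500 = 27.0; c'Δl = 16.05; W sinα = -1.0
Slice 2: Δl = 2.2/cos6.2° = 2.213 m; N'_2 = 192·cos6.2° − 14·2.213 = 159.9; c'Δl = 23.68; W sinα = 20.7
Slice 3: Δl = 1.8/cos14.5° = 1.859 m; N'_3 = 181·cos14.5° − 54·1.859 = 74.8; c'Δl = 19.89; W sinα = 45.3
Slice 4: Δl = 2.5/cos23.9° = 2.734 m; N'_4 = 217·cos23.9° − 20·2.734 = 143.7; c'Δl = 29.26; W sinα = 87.9
Slice 5: Δl = 1.8/cos34.0° = 2.171 m; N'_5 = 117·cos34.0° − 34·2.171 = 23.2; c'Δl = 23.23; W sinα = 65.4
Slice 6: Δl = 2.7/cos46.1° = 3.894 m; N'_6 = 81·cos46.1° − 14·3.894 = 1.7; c'Δl = 41.66; W sinα = 58.4
Σc'Δl = 153.8 kN/m; ΣN' = 430.2 kN/m; ΣW sinα = 276.8 kN/m
Resisting = 153.8 + 430.2·tan33.1° = 153.8 + 280.5 = 434.3 kN/m
FS = 434.3 / 276.8 = 1.569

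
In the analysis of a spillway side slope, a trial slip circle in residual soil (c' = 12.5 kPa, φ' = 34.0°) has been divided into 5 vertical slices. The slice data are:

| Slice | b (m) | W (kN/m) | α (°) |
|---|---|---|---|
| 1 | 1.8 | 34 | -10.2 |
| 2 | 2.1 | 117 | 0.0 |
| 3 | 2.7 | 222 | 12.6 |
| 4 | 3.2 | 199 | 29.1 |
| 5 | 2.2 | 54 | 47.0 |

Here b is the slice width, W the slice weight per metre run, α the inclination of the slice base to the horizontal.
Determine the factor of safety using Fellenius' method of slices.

FS = 3.13

Ordinary method of slices: FS = Σ[c'·Δl_i + (W_i cosα_i)·tanφ'] / Σ W_i sinα_i, with Δl_i = b_i / cosα_i.
Slice 1: Δl = 1.8/cos(-10.2°) = 1.829 m; N'_1 = 34·cos(-10.2°) = 33.5; c'Δl = 22.86; W sinα = -6.0
Slice 2: Δl = 2.1/cos0.0° = 2.100 m; N'_2 = 117·cos0.0° = 117.0; c'Δl = 26.25; W sinα = 0.0
Slice 3: Δl = 2.7/cos12.6° = 2.767 m; N'_3 = 222·cos12.6° = 216.7; c'Δl = 34.58; W sinα = 48.4
Slice 4: Δl = 3.2/cos29.1° = 3.662 m; N'_4 = 199·cos29.1° = 173.9; c'Δl = 45.78; W sinα = 96.8
Slice 5: Δl = 2.2/cos47.0° = 3.226 m; N'_5 = 54·cos47.0° = 36.8; c'Δl = 40.32; W sinα = 39.5
Σc'Δl = 169.8 kN/m; ΣN' = 577.8 kN/m; ΣW sinα = 178.7 kN/m
Resisting = 169.8 + 577.8·tan34.0° = 169.8 + 389.7 = 559.5 kN/m
FS = 559.5 / 178.7 = 3.132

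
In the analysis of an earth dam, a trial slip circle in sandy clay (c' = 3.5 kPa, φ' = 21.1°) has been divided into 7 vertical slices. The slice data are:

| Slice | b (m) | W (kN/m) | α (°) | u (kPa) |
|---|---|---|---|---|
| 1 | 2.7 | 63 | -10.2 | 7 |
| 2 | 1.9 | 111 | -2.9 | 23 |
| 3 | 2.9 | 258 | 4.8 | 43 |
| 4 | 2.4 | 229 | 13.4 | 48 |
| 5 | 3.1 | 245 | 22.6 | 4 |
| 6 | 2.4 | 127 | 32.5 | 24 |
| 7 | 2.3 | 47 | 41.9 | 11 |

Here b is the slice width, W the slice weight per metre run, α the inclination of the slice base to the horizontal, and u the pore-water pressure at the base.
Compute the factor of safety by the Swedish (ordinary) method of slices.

Ordinary method of slices: FS = Σ[c'·Δl_i + (W_i cosα_i − u_i·Δl_i)·tanφ'] / Σ W_i sinα_i, with Δl_i = b_i / cosα_i.
Slice 1: Δl = 2.7/cos(-10.2°) = 2.743 m; N'_1 = 63·cos(-10.2°) − 7·2.743 = 42.8; c'Δl = 9.60; W sinα = -11.2
Slice 2: Δl = 1.9/cos(-2.9°) = 1.902 m; N'_2 = 111·cos(-2.9°) − 23·1.902 = 67.1; c'Δl = 6.66; W sinα = -5.6
Slice 3: Δl = 2.9/cos4.8° = 2.910 m; N'_3 = 258·cos4.8° − 43·2.910 = 132.0; c'Δl = 10.19; W sinα = 21.6
Slice 4: Δl = 2.4/cos13.4° = 2.467 m; N'_4 = 229·cos13.4° − 48·2.467 = 104.3; c'Δl = 8.64; W sinα = 53.1
Slice 5: Δl = 3.1/cos22.6° = 3.358 m; N'_5 = 245·cos22.6° − 4·3.358 = 212.8; c'Δl = 11.75; W sinα = 94.2
Slice 6: Δl = 2.4/cos32.5° = 2.846 m; N'_6 = 127·cos32.5° − 24·2.846 = 38.8; c'Δl = 9.96; W sinα = 68.2
Slice 7: Δl = 2.3/cos41.9° = 3.090 m; N'_7 = 47·cos41.9° − 11·3.090 = 1.0; c'Δl = 10.82; W sinα = 31.4
Σc'Δl = 67.6 kN/m; ΣN' = 598.8 kN/m; ΣW sinα = 251.7 kN/m
Resisting = 67.6 + 598.8·tan21.1° = 67.6 + 231.0 = 298.7 kN/m
FS = 298.7 / 251.7 = 1.187

FS = 1.19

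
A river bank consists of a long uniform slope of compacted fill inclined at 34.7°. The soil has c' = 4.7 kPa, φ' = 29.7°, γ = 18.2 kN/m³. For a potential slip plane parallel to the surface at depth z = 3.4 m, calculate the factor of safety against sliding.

For an infinite slope with a slip plane parallel to the surface (no pore pressure): FS = [c' + γz cos²β tanφ'] / [γz sinβ cosβ].
γz = 18.2·3.4 = 61.88 kN/m²
Numerator = 4.7 + 61.88·cos²34.7°·tan29.7° = 4.7 + 61.88·0.6759·0.5704 = 28.557 kPa
Denominator = 61.88·sin34.7°·cos34.7° = 61.88·0.5693·0.8221 = 28.962 kPa
FS = 28.557 / 28.962 = 0.986

FS = 0.99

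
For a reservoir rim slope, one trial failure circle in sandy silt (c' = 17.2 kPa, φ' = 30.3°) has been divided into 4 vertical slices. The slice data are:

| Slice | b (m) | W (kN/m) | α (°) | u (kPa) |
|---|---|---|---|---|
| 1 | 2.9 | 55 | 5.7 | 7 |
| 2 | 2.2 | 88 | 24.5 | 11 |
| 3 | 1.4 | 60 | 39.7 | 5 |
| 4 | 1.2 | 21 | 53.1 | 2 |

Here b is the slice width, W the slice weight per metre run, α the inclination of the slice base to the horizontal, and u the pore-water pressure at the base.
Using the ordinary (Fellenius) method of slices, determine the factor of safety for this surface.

Ordinary method of slices: FS = Σ[c'·Δl_i + (W_i cosα_i − u_i·Δl_i)·tanφ'] / Σ W_i sinα_i, with Δl_i = b_i / cosα_i.
Slice 1: Δl = 2.9/cos5.7° = 2.914 m; N'_1 = 55·cos5.7° − 7·2.914 = 34.3; c'Δl = 50.13; W sinα = 5.5
Slice 2: Δl = 2.2/cos24.5° = 2.418 m; N'_2 = 88·cos24.5° − 11·2.418 = 53.5; c'Δl = 41.58; W sinα = 36.5
Slice 3: Δl = 1.4/cos39.7° = 1.820 m; N'_3 = 60·cos39.7° − 5·1.820 = 37.1; c'Δl = 31.30; W sinα = 38.3
Slice 4: Δl = 1.2/cos53.1° = 1.999 m; N'_4 = 21·cos53.1° − 2·1.999 = 8.6; c'Δl = 34.38; W sinα = 16.8
Σc'Δl = 157.4 kN/m; ΣN' = 133.5 kN/m; ΣW sinα = 97.1 kN/m
Resisting = 157.4 + 133.5·tan30.3° = 157.4 + 78.0 = 235.4 kN/m
FS = 235.4 / 97.1 = 2.425

FS = 2.42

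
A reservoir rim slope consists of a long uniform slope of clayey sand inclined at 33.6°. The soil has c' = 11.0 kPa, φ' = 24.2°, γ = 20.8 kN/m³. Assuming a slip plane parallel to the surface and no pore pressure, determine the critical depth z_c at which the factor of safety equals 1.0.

Setting FS = 1.00 in FS = [c' + γz cos²β tanφ'] / [γz sinβ cosβ] and solving for z:
z = c' / [γ cosβ (FS·sinβ − cosβ·tanφ')]
  = 11.0 / [20.8·cos33.6°·(1.00·sin33.6° − cos33.6°·tan24.2°)]
  = 11.0 / [20.8·0.8329·(1.00·0.5534 − 0.8329·0.4494)]
  = 11.0 / 3.1022 = 3.546 m

z_c = 3.55 m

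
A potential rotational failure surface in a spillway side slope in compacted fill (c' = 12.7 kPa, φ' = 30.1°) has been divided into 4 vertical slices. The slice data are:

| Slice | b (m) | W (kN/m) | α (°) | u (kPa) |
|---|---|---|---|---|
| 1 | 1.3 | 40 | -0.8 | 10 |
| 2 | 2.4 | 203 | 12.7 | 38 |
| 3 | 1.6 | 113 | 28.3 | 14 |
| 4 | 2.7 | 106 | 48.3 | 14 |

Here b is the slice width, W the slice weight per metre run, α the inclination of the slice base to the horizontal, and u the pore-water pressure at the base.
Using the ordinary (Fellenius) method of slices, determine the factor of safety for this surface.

Ordinary method of slices: FS = Σ[c'·Δl_i + (W_i cosα_i − u_i·Δl_i)·tanφ'] / Σ W_i sinα_i, with Δl_i = b_i / cosα_i.
Slice 1: Δl = 1.3/cos(-0.8°) = 1.300 m; N'_1 = 40·cos(-0.8°) − 10·1.300 = 27.0; c'Δl = 16.51; W sinα = -0.6
Slice 2: Δl = 2.4/cos12.7° = 2.460 m; N'_2 = 203·cos12.7° − 38·2.460 = 104.5; c'Δl = 31.24; W sinα = 44.6
Slice 3: Δl = 1.6/cos28.3° = 1.817 m; N'_3 = 113·cos28.3° − 14·1.817 = 74.1; c'Δl = 23.08; W sinα = 53.6
Slice 4: Δl = 2.7/cos48.3° = 4.059 m; N'_4 = 106·cos48.3° − 14·4.059 = 13.7; c'Δl = 51.55; W sinα = 79.1
Σc'Δl = 122.4 kN/m; ΣN' = 219.3 kN/m; ΣW sinα = 176.8 kN/m
Resisting = 122.4 + 219.3·tan30.1° = 122.4 + 127.1 = 249.5 kN/m
FS = 249.5 / 176.8 = 1.411

FS = 1.41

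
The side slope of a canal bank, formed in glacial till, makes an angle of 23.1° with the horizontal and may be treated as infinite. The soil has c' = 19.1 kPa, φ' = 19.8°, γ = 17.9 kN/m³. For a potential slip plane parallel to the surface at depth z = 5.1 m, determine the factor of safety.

For an infinite slope with a slip plane parallel to the surface (no pore pressure): FS = [c' + γz cos²β tanφ'] / [γz sinβ cosβ].
γz = 17.9·5.1 = 91.29 kN/m²
Numerator = 19.1 + 91.29·cos²23.1°·tan19.8° = 19.1 + 91.29·0.8461·0.3600 = 46.907 kPa
Denominator = 91.29·sin23.1°·cos23.1° = 91.29·0.3923·0.9198 = 32.945 kPa
FS = 46.907 / 32.945 = 1.424

FS = 1.42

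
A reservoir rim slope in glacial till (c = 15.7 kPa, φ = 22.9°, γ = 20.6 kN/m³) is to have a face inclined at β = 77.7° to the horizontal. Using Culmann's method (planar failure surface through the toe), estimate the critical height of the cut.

H_c = 6.48 m

Culmann's analysis gives the critical failure plane at α_cr = (β + φ)/2 = (77.7 + 22.9)/2 = 50.3°, and the critical height
H_c = (4c/γ) · sinβ cosφ / [1 − cos(β − φ)]
    = (4·15.7/20.6) · sin77.7°·cos22.9° / [1 − cos(54.8°)]
    = 3.049 · 0.9770·0.9212 / [1 − 0.5764]
    = 3.049 · 0.9000 / 0.4236
    = 6.48 m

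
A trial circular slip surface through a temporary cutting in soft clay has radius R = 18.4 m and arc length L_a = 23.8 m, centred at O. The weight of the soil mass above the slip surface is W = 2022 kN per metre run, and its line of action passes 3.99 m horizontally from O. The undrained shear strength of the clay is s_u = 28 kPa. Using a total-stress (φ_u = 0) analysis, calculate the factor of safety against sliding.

FS = 1.52

Taking moments about the centre O, the resisting moment is provided by the undrained shear strength acting along the arc:
M_R = s_u·L_a·R = 28·23.80·18.4 = 12261.8 kN·m/m
M_D = W·d = 2022·3.99 = 8067.8 kN·m/m
FS = M_R / M_D = 12261.8 / 8067.8 = 1.520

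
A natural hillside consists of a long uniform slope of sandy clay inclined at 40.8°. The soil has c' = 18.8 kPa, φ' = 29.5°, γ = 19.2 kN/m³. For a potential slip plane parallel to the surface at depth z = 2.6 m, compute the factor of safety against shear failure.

FS = 1.42

For an infinite slope with a slip plane parallel to the surface (no pore pressure): FS = [c' + γz cos²β tanφ'] / [γz sinβ cosβ].
γz = 19.2·2.6 = 49.92 kN/m²
Numerator = 18.8 + 49.92·cos²40.8°·tan29.5° = 18.8 + 49.92·0.5730·0.5658 = 34.985 kPa
Denominator = 49.92·sin40.8°·cos40.8° = 49.92·0.6534·0.7570 = 24.692 kPa
FS = 34.985 / 24.692 = 1.417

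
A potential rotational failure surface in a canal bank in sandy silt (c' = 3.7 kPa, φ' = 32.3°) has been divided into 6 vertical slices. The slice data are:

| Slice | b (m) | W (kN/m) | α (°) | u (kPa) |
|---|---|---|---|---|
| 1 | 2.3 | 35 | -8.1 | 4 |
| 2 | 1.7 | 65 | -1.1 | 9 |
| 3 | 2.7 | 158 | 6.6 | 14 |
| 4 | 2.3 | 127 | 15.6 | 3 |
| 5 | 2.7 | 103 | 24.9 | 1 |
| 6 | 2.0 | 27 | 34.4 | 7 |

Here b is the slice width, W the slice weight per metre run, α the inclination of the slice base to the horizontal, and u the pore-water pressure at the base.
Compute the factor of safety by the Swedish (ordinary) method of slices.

FS = 2.96

Ordinary method of slices: FS = Σ[c'·Δl_i + (W_i cosα_i − u_i·Δl_i)·tanφ'] / Σ W_i sinα_i, with Δl_i = b_i / cosα_i.
Slice 1: Δl = 2.3/cos(-8.1°) = 2.323 m; N'_1 = 35·cos(-8.1°) − 4·2.323 = 25.4; c'Δl = 8.60; W sinα = -4.9
Slice 2: Δl = 1.7/cos(-1.1°) = 1.700 m; N'_2 = 65·cos(-1.1°) − 9·1.700 = 49.7; c'Δl = 6.29; W sinα = -1.2
Slice 3: Δl = 2.7/cos6.6° = 2.718 m; N'_3 = 158·cos6.6° − 14·2.718 = 118.9; c'Δl = 10.06; W sinα = 18.2
Slice 4: Δl = 2.3/cos15.6° = 2.388 m; N'_4 = 127·cos15.6° − 3·2.388 = 115.2; c'Δl = 8.84; W sinα = 34.2
Slice 5: Δl = 2.7/cos24.9° = 2.977 m; N'_5 = 103·cos24.9° − 1·2.977 = 90.4; c'Δl = 11.01; W sinα = 43.4
Slice 6: Δl = 2.0/cos34.4° = 2.424 m; N'_6 = 27·cos34.4° − 7·2.424 = 5.3; c'Δl = 8.97; W sinα = 15.3
Σc'Δl = 53.8 kN/m; ΣN' = 404.9 kN/m; ΣW sinα = 104.8 kN/m
Resisting = 53.8 + 404.9·tan32.3° = 53.8 + 255.9 = 309.7 kN/m
FS = 309.7 / 104.8 = 2.956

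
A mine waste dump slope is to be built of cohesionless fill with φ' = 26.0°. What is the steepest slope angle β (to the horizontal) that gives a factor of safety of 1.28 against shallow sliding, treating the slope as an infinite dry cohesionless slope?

For an infinite dry cohesionless slope FS = tanφ'/tanβ, so tanβ = tanφ' / FS.
tanβ = tan26.0° / 1.28 = 0.4877 / 1.28 = 0.3810
β = arctan(0.3810) = 20.86°

β = 20.9°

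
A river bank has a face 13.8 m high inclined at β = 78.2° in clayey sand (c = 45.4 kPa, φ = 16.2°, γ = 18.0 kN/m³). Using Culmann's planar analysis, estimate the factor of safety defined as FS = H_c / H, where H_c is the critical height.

FS = 1.30

H_c = (4c/γ) · sinβ cosφ / [1 − cos(β − φ)]
    = (4·45.4/18.0) · sin78.2°·cos16.2° / [1 − cos62.0°]
    = 10.089 · 0.9400 / 0.5305 = 17.88 m
FS = H_c / H = 17.88 / 13.8 = 1.295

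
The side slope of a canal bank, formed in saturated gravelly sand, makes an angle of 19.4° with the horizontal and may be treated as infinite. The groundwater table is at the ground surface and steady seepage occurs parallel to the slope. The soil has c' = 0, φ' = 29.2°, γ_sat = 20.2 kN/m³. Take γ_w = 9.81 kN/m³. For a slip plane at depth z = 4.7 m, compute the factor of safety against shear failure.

With seepage parallel to the slope and the water table at the surface, the effective normal stress on the slip plane uses the buoyant unit weight γ' = γ_sat − γ_w while the driving shear stress uses γ_sat:
FS = [c' + γ' z cos²β tanφ'] / [γ_sat z sinβ cosβ]
(For c' = 0 this reduces to FS = (γ'/γ_sat)·tanφ'/tanβ.)
γ' = 20.2 − 9.81 = 10.39 kN/m³
Numerator = 0.0 + 10.39·4.7·cos²19.4°·tan29.2° = 0.0 + 10.39·4.7·0.8897·0.5589 = 24.281 kPa
Denominator = 20.2·4.7·sin19.4°·cos19.4° = 20.2·4.7·0.3322·0.9432 = 29.745 kPa
FS = 24.281 / 29.745 = 0.816

FS = 0.82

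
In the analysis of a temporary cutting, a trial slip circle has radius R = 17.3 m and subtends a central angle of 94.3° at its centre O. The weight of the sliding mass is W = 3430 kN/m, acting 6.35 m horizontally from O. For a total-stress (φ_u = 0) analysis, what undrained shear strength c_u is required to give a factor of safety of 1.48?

FS = c_u·L_a·R / (W·d), so c_u = FS·W·d / (L_a·R).
Arc length L_a = R·θ = 17.3·(94.3°·π/180) = 17.3·1.6458 = 28.47 m
c_u = 1.48·3430·6.35 / (28.47·17.3) = 32235.1 / 492.59 = 65.44 kPa

c_u = 65.4 kPa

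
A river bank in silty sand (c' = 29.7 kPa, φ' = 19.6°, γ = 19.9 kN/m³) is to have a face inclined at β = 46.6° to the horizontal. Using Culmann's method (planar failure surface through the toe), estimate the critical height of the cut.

Culmann's analysis gives the critical failure plane at α_cr = (β + φ')/2 = (46.6 + 19.6)/2 = 33.1°, and the critical height
H_c = (4c'/γ) · sinβ cosφ' / [1 − cos(β − φ')]
    = (4·29.7/19.9) · sin46.6°·cos19.6° / [1 − cos(27.0°)]
    = 5.970 · 0.7266·0.9421 / [1 − 0.8910]
    = 5.970 · 0.6845 / 0.1090
    = 37.49 m

H_c = 37.49 m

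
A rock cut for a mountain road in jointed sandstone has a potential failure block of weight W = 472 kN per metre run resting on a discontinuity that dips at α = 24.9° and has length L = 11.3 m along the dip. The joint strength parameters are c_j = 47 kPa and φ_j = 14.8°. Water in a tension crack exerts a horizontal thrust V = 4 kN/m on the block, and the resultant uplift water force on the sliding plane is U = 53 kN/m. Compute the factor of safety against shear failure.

Resolving the block weight along and normal to the plane and applying the Mohr–Coulomb strength on the joint:
N' = W cosα − U − V sinα = 472·cos24.9° − 53 − 4·sin24.9° = 373.4 kN/m
Driving force T = W sinα + V cosα = 472·sin24.9° + 4·cos24.9° = 202.4 kN/m
Resisting force R = c_j·L + N'·tanφ_j = 47·11.3 + 373.4·tan14.8° = 531.1 + 98.7 = 629.8 kN/m
FS = R / T = 629.8 / 202.4 = 3.112

FS = 3.11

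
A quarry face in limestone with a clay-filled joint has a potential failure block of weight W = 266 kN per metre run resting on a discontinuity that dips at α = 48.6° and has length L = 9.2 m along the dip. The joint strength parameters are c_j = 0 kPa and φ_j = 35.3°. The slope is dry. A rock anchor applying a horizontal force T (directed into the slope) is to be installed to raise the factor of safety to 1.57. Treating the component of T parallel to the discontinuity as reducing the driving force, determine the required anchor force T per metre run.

T = 120 kN/m

Resolving forces along and normal to the sliding plane, with the horizontal anchor force T adding T·sinα to the effective normal force and T·cosα acting up the plane against the driving force:
FS = [c_jL + (W cosα + T sinα) tanφ_j] / [W sinα − T cosα]
Without the anchor: N' = 175.9 kN/m, driving T_d = 199.5 kN/m, resisting R = 0·9.2 + 175.9·tan35.3° = 124.6 kN/m, FS = 0.62.
Setting FS = 1.57 and solving for T:
1.57·(199.5 − T cos48.6°) = 124.6 + T sin48.6°·tan35.3°
T·(sin48.6°·tan35.3° + 1.57·cos48.6°) = 1.57·199.5 − 124.6
T·(0.7501·0.7080 + 1.57·0.6613) = 313.3 − 124.6 = 188.7
T·1.5694 = 188.7
T = 120.2 kN/m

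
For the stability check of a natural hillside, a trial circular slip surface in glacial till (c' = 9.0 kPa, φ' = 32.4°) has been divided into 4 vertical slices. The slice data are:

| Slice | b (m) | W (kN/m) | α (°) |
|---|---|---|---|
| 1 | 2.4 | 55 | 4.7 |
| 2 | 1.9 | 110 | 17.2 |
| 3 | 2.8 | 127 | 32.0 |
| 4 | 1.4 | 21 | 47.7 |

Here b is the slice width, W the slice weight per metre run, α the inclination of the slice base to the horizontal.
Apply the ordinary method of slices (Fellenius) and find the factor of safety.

FS = 2.23

Ordinary method of slices: FS = Σ[c'·Δl_i + (W_i cosα_i)·tanφ'] / Σ W_i sinα_i, with Δl_i = b_i / cosα_i.
Slice 1: Δl = 2.4/cos4.7° = 2.408 m; N'_1 = 55·cos4.7° = 54.8; c'Δl = 21.67; W sinα = 4.5
Slice 2: Δl = 1.9/cos17.2° = 1.989 m; N'_2 = 110·cos17.2° = 105.1; c'Δl = 17.90; W sinα = 32.5
Slice 3: Δl = 2.8/cos32.0° = 3.302 m; N'_3 = 127·cos32.0° = 107.7; c'Δl = 29.72; W sinα = 67.3
Slice 4: Δl = 1.4/cos47.7° = 2.080 m; N'_4 = 21·cos47.7° = 14.1; c'Δl = 18.72; W sinα = 15.5
Σc'Δl = 88.0 kN/m; ΣN' = 281.7 kN/m; ΣW sinα = 119.9 kN/m
Resisting = 88.0 + 281.7·tan32.4° = 88.0 + 178.8 = 266.8 kN/m
FS = 266.8 / 119.9 = 2.226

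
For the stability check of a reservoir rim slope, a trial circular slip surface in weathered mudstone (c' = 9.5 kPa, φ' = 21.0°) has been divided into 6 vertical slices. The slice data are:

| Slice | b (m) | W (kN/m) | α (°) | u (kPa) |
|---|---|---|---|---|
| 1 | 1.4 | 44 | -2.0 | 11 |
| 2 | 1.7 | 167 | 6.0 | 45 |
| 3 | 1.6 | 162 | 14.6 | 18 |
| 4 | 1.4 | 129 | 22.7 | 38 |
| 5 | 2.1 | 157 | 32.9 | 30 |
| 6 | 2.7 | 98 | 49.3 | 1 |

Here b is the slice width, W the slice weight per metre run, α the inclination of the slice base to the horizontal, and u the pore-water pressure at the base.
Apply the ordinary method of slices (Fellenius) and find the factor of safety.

FS = 1.07

Ordinary method of slices: FS = Σ[c'·Δl_i + (W_i cosα_i − u_i·Δl_i)·tanφ'] / Σ W_i sinα_i, with Δl_i = b_i / cosα_i.
Slice 1: Δl = 1.4/cos(-2.0°) = 1.401 m; N'_1 = 44·cos(-2.0°) − 11·1.401 = 28.6; c'Δl = 13.31; W sinα = -1.5
Slice 2: Δl = 1.7/cos6.0° = 1.709 m; N'_2 = 167·cos6.0° − 45·1.709 = 89.2; c'Δl = 16.24; W sinα = 17.5
Slice 3: Δl = 1.6/cos14.6° = 1.653 m; N'_3 = 162·cos14.6° − 18·1.653 = 127.0; c'Δl = 15.71; W sinα = 40.8
Slice 4: Δl = 1.4/cos22.7° = 1.518 m; N'_4 = 129·cos22.7° − 38·1.518 = 61.3; c'Δl = 14.42; W sinα = 49.8
Slice 5: Δl = 2.1/cos32.9° = 2.501 m; N'_5 = 157·cos32.9° − 30·2.501 = 56.8; c'Δl = 23.76; W sinα = 85.3
Slice 6: Δl = 2.7/cos49.3° = 4.140 m; N'_6 = 98·cos49.3° − 1·4.140 = 59.8; c'Δl = 39.33; W sinα = 74.3
Σc'Δl = 122.8 kN/m; ΣN' = 422.6 kN/m; ΣW sinα = 266.1 kN/m
Resisting = 122.8 + 422.6·tan21.0° = 122.8 + 162.2 = 285.0 kN/m
FS = 285.0 / 266.1 = 1.071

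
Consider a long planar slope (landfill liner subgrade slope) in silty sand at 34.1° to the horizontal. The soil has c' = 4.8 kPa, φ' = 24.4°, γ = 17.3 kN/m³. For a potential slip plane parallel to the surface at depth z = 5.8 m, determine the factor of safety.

FS = 0.77

For an infinite slope with a slip plane parallel to the surface (no pore pressure): FS = [c' + γz cos²β tanφ'] / [γz sinβ cosβ].
γz = 17.3·5.8 = 100.34 kN/m²
Numerator = 4.8 + 100.34·cos²34.1°·tan24.4° = 4.8 + 100.34·0.6857·0.4536 = 36.010 kPa
Denominator = 100.34·sin34.1°·cos34.1° = 100.34·0.5606·0.8281 = 46.582 kPa
FS = 36.010 / 46.582 = 0.773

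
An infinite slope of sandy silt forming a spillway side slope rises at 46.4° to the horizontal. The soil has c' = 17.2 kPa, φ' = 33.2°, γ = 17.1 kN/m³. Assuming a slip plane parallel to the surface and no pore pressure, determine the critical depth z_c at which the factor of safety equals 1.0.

Setting FS = 1.00 in FS = [c' + γz cos²β tanφ'] / [γz sinβ cosβ] and solving for z:
z = c' / [γ cosβ (FS·sinβ − cosβ·tanφ')]
  = 17.2 / [17.1·cos46.4°·(1.00·sin46.4° − cos46.4°·tan33.2°)]
  = 17.2 / [17.1·0.6896·(1.00·0.7242 − 0.6896·0.6544)]
  = 17.2 / 3.2181 = 5.345 m

z_c = 5.34 m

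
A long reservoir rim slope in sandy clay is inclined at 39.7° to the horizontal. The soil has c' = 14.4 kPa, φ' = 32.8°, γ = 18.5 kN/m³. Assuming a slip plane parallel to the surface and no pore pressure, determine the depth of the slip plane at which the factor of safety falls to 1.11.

Setting FS = 1.11 in FS = [c' + γz cos²β tanφ'] / [γz sinβ cosβ] and solving for z:
z = c' / [γ cosβ (FS·sinβ − cosβ·tanφ')]
  = 14.4 / [18.5·cos39.7°·(1.11·sin39.7° − cos39.7°·tan32.8°)]
  = 14.4 / [18.5·0.7694·(1.11·0.6388 − 0.7694·0.6445)]
  = 14.4 / 3.0345 = 4.745 m

z = 4.75 m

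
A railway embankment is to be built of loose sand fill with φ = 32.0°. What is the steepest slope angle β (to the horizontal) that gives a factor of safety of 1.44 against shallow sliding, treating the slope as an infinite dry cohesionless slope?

For an infinite dry cohesionless slope FS = tanφ/tanβ, so tanβ = tanφ / FS.
tanβ = tan32.0° / 1.44 = 0.6249 / 1.44 = 0.4339
β = arctan(0.4339) = 23.46°

β = 23.5°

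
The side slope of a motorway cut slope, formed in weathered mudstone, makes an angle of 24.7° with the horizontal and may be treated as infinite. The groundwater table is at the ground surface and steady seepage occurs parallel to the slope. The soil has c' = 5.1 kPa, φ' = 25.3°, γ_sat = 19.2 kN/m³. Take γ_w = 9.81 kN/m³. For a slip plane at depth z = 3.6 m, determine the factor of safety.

FS = 0.70

With seepage parallel to the slope and the water table at the surface, the effective normal stress on the slip plane uses the buoyant unit weight γ' = γ_sat − γ_w while the driving shear stress uses γ_sat:
FS = [c' + γ' z cos²β tanφ'] / [γ_sat z sinβ cosβ]
γ' = 19.2 − 9.81 = 9.39 kN/m³
Numerator = 5.1 + 9.39·3.6·cos²24.7°·tan25.3° = 5.1 + 9.39·3.6·0.8254·0.4727 = 18.289 kPa
Denominator = 19.2·3.6·sin24.7°·cos24.7° = 19.2·3.6·0.4179·0.9085 = 26.240 kPa
FS = 18.289 / 26.240 = 0.697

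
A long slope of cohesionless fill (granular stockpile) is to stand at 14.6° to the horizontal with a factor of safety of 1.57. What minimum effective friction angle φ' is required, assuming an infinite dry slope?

φ' = 22.2°

FS = tanφ'/tanβ ⇒ tanφ' = FS · tanβ = 1.57 · tan14.6° = 0.4090
φ' = arctan(0.4090) = 22.24°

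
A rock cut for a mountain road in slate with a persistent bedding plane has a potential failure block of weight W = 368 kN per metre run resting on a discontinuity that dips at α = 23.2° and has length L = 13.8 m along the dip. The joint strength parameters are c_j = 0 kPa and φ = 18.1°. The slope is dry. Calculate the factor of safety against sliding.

Resolving the block weight along and normal to the plane and applying the Mohr–Coulomb strength on the joint:
N' = W cosα = 368·cos23.2° = 338.2 kN/m
Driving force T = W sinα = 368·sin23.2° = 145.0 kN/m
Resisting force R = c_j·L + N'·tanφ = 0·13.8 + 338.2·tan18.1° = 0.0 + 110.6 = 110.6 kN/m
FS = R / T = 110.6 / 145.0 = 0.763

FS = 0.76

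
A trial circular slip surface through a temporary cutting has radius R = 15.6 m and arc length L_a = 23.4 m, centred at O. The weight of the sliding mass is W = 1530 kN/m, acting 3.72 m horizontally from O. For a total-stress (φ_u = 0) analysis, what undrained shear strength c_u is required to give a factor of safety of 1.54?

FS = c_u·L_a·R / (W·d), so c_u = FS·W·d / (L_a·R).
c_u = 1.54·1530·3.72 / (23.40·15.6) = 8765.1 / 365.04 = 24.01 kPa

c_u = 24.0 kPa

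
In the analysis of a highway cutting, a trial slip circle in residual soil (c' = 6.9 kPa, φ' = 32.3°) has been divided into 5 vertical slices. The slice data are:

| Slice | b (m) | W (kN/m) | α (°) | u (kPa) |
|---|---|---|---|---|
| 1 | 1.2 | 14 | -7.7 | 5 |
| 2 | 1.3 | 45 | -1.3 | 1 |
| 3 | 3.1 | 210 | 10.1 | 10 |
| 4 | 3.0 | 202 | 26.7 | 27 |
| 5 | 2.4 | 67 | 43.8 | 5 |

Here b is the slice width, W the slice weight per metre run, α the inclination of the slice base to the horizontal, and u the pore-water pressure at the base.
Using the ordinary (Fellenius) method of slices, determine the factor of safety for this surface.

FS = 1.78

Ordinary method of slices: FS = Σ[c'·Δl_i + (W_i cosα_i − u_i·Δl_i)·tanφ'] / Σ W_i sinα_i, with Δl_i = b_i / cosα_i.
Slice 1: Δl = 1.2/cos(-7.7°) = 1.211 m; N'_1 = 14·cos(-7.7°) − 5·1.211 = 7.8; c'Δl = 8.36; W sinα = -1.9
Slice 2: Δl = 1.3/cos(-1.3°) = 1.300 m; N'_2 = 45·cos(-1.3°) − 1·1.300 = 43.7; c'Δl = 8.97; W sinα = -1.0
Slice 3: Δl = 3.1/cos10.1° = 3.149 m; N'_3 = 210·cos10.1° − 10·3.149 = 175.3; c'Δl = 21.73; W sinα = 36.8
Slice 4: Δl = 3.0/cos26.7° = 3.358 m; N'_4 = 202·cos26.7° − 27·3.358 = 89.8; c'Δl = 23.17; W sinα = 90.8
Slice 5: Δl = 2.4/cos43.8° = 3.325 m; N'_5 = 67·cos43.8° − 5·3.325 = 31.7; c'Δl = 22.94; W sinα = 46.4
Σc'Δl = 85.2 kN/m; ΣN' = 348.3 kN/m; ΣW sinα = 171.1 kN/m
Resisting = 85.2 + 348.3·tan32.3° = 85.2 + 220.2 = 305.3 kN/m
FS = 305.3 / 171.1 = 1.785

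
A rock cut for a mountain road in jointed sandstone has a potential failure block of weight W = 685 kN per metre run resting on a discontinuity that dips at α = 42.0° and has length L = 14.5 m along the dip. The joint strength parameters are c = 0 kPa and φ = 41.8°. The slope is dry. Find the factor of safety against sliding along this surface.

FS = 0.99

Resolving the block weight along and normal to the plane and applying the Mohr–Coulomb strength on the joint:
N' = W cosα = 685·cos42.0° = 509.1 kN/m
Driving force T = W sinα = 685·sin42.0° = 458.4 kN/m
Resisting force R = c·L + N'·tanφ = 0·14.5 + 509.1·tan41.8° = 0.0 + 455.1 = 455.1 kN/m
FS = R / T = 455.1 / 458.4 = 0.993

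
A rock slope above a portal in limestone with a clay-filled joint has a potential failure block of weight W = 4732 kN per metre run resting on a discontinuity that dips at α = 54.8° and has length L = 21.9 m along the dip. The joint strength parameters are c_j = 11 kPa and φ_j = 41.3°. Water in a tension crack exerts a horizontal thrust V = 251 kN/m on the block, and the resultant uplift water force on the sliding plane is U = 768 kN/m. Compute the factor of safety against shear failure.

Resolving the block weight along and normal to the plane and applying the Mohr–Coulomb strength on the joint:
N' = W cosα − U − V sinα = 4732·cos54.8° − 768 − 251·sin54.8° = 1754.6 kN/m
Driving force T = W sinα + V cosα = 4732·sin54.8° + 251·cos54.8° = 4011.4 kN/m
Resisting force R = c_j·L + N'·tanφ_j = 11·21.9 + 1754.6·tan41.3° = 240.9 + 1541.4 = 1782.3 kN/m
FS = R / T = 1782.3 / 4011.4 = 0.444

FS = 0.44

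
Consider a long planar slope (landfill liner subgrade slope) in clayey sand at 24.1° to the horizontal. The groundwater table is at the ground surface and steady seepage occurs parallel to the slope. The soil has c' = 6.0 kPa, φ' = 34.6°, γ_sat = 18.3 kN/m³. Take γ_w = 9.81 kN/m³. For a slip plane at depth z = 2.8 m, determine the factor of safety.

FS = 1.03

With seepage parallel to the slope and the water table at the surface, the effective normal stress on the slip plane uses the buoyant unit weight γ' = γ_sat − γ_w while the driving shear stress uses γ_sat:
FS = [c' + γ' z cos²β tanφ'] / [γ_sat z sinβ cosβ]
γ' = 18.3 − 9.81 = 8.49 kN/m³
Numerator = 6.0 + 8.49·2.8·cos²24.1°·tan34.6° = 6.0 + 8.49·2.8·0.8333·0.6899 = 19.665 kPa
Denominator = 18.3·2.8·sin24.1°·cos24.1° = 18.3·2.8·0.4083·0.9128 = 19.099 kPa
FS = 19.665 / 19.099 = 1.030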